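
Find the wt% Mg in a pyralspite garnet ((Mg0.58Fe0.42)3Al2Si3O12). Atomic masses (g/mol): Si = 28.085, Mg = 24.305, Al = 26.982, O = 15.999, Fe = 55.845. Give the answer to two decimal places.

M((Mg0.58Fe0.42)3Al2Si3O12) = 442.862 g/mol.
Mg contributes 1.74 × 24.305 = 42.291 g per mole.
42.291/442.862 = 0.0955 → 9.55%.

9.55 wt%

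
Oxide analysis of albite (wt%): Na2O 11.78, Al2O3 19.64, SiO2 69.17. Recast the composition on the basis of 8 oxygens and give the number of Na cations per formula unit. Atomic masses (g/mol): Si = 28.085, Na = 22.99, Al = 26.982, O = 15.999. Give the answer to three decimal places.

0.990 Na apfu

Na2O: 11.78/61.979 = 0.19006 mol → 0.38012 mol Na, 0.19006 mol O.
Al2O3: 19.64/101.961 = 0.19262 mol → 0.38524 mol Al, 0.57786 mol O.
SiO2: 69.17/60.083 = 1.15124 mol → 1.15124 mol Si, 2.30248 mol O.
Total oxygen = 3.07040 mol. Normalization factor = 8/3.07040 = 2.60552.
Na per 8 O = 0.38012 × 2.60552 = 0.990.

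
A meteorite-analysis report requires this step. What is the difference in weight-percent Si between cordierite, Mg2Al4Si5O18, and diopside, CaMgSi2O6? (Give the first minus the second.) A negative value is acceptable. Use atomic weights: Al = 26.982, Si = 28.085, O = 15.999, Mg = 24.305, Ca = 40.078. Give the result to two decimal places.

First mineral: 140.425 g Si in 584.945 g formula = 24.01 wt% Si.
Second mineral: 56.170 g Si in 216.547 g formula = 25.94 wt% Si.
24.01% − 25.94% gives a difference of -1.93 percentage points.

-1.93 percentage points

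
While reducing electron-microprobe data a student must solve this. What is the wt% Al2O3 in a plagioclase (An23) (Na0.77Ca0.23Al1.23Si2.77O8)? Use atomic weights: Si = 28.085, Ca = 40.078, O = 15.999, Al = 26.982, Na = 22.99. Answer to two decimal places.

M(Na0.77Ca0.23Al1.23Si2.77O8) = 265.896 g/mol; M(Al2O3) = 101.961 g/mol.
Moles Al2O3 per formula unit = 1.23 Al ÷ 2 = 0.6150.
Al2O3 fraction = (0.6150 × 101.961) / 265.896 = 62.706/265.896 = 0.2358.

23.58 wt%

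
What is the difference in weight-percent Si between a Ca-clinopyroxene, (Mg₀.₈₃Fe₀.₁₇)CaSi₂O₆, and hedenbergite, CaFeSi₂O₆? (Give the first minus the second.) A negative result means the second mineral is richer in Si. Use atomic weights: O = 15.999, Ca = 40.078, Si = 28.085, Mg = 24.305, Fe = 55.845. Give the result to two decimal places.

2.67 percentage points

Si in (Mg₀.₈₃Fe₀.₁₇)CaSi₂O₆: molar mass 221.909 g/mol; 2×28.085 = 56.170 g → 25.31 wt%.
Si in CaFeSi₂O₆: molar mass 248.087 g/mol; 2×28.085 = 56.170 g → 22.64 wt%.
Difference = 25.31 − 22.64 = 2.67 percentage points.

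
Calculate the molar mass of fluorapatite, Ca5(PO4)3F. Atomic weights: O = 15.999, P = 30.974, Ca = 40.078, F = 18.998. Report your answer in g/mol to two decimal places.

504.30 g/mol

Ca: 5 × 40.078 = 200.3900
P: 3 × 30.974 = 92.9220
O: 12 × 15.999 = 191.9880
F: 1 × 18.998 = 18.9980
Summing the contributions gives the formula mass.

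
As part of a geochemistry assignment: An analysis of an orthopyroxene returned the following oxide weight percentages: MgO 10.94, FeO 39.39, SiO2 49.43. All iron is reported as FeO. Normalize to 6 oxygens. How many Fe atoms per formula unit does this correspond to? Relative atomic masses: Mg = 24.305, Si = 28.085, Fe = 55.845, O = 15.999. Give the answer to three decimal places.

1.334 Fe apfu

MgO (M=40.304): mol = 0.27144; Mg = 0.27144, O = 0.27144.
FeO (M=71.844): mol = 0.54827; Fe = 0.54827, O = 0.54827.
SiO2 (M=60.083): mol = 0.82270; Si = 0.82270, O = 1.64540.
ΣO = 2.46511; factor = 6/ΣO = 2.43397.
Fe apfu = 0.54827 × 2.43397 = 1.334.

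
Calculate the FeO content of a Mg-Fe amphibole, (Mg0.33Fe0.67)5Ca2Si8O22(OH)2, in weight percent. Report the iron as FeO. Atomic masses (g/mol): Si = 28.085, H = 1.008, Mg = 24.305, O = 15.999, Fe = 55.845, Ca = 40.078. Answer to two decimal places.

26.22 wt%

Molar mass of (Mg0.33Fe0.67)5Ca2Si8O22(OH)2 = 1.65×24.305 + 3.35×55.845 + 2×40.078 + 8×28.085 + 24×15.999 + 2×1.008 = 918.012 g/mol.
Each formula unit contains 3.35 Fe, equivalent to 3.35/1 = 3.3500 mol FeO.
M(FeO) = 1×55.845 + 1×15.999 = 71.844 g/mol.
Mass of FeO per formula unit = 3.3500 × 71.844 = 240.677 g.
FeO wt% = 240.677 / 918.012 × 100 = 26.22%.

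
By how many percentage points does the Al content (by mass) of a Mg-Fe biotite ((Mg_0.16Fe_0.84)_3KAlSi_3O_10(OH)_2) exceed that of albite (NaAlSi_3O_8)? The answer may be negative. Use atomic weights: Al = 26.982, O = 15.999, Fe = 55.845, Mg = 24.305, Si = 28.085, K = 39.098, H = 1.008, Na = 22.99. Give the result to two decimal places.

-4.86 percentage points

M((Mg_0.16Fe_0.84)_3KAlSi_3O_10(OH)_2) = 496.735 g/mol, so wt% Al = 26.982/496.735 × 100 = 5.43%.
M(NaAlSi_3O_8) = 262.219 g/mol, so wt% Al = 26.982/262.219 × 100 = 10.29%.
5.43 − 10.29 = -4.86 pp.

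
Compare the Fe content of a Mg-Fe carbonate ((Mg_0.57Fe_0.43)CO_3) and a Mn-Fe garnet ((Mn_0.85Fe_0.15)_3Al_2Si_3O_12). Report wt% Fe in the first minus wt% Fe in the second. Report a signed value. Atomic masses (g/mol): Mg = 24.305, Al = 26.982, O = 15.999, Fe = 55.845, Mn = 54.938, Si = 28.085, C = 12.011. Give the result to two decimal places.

19.46 percentage points

M((Mg_0.57Fe_0.43)CO_3) = 97.875 g/mol, so wt% Fe = 24.013/97.875 × 100 = 24.53%.
M((Mn_0.85Fe_0.15)_3Al_2Si_3O_12) = 495.429 g/mol, so wt% Fe = 25.130/495.429 × 100 = 5.07%.
24.53 − 5.07 = 19.46 pp.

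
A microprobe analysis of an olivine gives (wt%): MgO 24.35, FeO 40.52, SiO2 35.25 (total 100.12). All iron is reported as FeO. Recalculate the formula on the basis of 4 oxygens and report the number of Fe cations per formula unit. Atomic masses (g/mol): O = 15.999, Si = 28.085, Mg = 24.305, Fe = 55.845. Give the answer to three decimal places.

0.963 Fe apfu

MgO: 24.35/40.304 = 0.60416 mol → 0.60416 mol Mg, 0.60416 mol O.
FeO: 40.52/71.844 = 0.56400 mol → 0.56400 mol Fe, 0.56400 mol O.
SiO2: 35.25/60.083 = 0.58669 mol → 0.58669 mol Si, 1.17338 mol O.
Total oxygen = 2.34154 mol. Normalization factor = 4/2.34154 = 1.70828.
Fe per 4 O = 0.56400 × 1.70828 = 0.963.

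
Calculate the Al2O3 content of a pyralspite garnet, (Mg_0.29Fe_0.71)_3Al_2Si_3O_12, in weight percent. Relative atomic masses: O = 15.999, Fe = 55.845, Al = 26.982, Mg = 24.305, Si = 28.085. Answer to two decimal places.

M((Mg_0.29Fe_0.71)_3Al_2Si_3O_12) = 470.302 g/mol; M(Al2O3) = 101.961 g/mol.
Moles Al2O3 per formula unit = 2 Al ÷ 2 = 1.0000.
Al2O3 fraction = (1.0000 × 101.961) / 470.302 = 101.961/470.302 = 0.2168.

21.68 wt%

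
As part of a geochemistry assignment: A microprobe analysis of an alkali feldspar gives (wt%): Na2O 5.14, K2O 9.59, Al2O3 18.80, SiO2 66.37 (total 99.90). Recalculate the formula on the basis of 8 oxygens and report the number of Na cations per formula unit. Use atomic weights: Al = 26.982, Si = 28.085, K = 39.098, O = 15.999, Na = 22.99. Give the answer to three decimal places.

Na2O (M=61.979): mol = 0.08293; Na = 0.16586, O = 0.08293.
K2O (M=94.195): mol = 0.10181; K = 0.20362, O = 0.10181.
Al2O3 (M=101.961): mol = 0.18438; Al = 0.36876, O = 0.55314.
SiO2 (M=60.083): mol = 1.10464; Si = 1.10464, O = 2.20928.
ΣO = 2.94716; factor = 8/ΣO = 2.71448.
Na apfu = 0.16586 × 2.71448 = 0.450.

0.450 Na apfu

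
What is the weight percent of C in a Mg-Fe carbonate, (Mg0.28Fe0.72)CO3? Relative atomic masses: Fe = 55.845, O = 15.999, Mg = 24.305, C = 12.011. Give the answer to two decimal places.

11.22 mass %

M((Mg0.28Fe0.72)CO3) = 107.022 g/mol.
C contributes 1 × 12.011 = 12.011 g per mole.
12.011/107.022 = 0.1122 → 11.22%.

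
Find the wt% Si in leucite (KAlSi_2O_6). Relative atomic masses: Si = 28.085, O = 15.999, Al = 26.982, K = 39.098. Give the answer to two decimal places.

25.74 mass %

M(KAlSi_2O_6) = 218.244 g/mol.
Si contributes 2 × 28.085 = 56.170 g per mole.
56.170/218.244 = 0.2574 → 25.74%.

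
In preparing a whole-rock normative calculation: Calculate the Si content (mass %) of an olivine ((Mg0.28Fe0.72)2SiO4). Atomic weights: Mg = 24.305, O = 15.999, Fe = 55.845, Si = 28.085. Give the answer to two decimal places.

Formula mass = 0.56*24.305 + 1.44*55.845 + 1*28.085 + 4*15.999 = 186.109 g/mol, of which 28.085 g is Si.
So Si makes up 28.085/186.109 = 0.1509 of the mass, i.e. 15.09%.

15.09 mass %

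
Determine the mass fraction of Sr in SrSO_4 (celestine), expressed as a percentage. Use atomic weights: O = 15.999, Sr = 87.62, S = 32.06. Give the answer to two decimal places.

47.70 weight percent

M(SrSO_4) = 183.676 g/mol.
Sr contributes 1 × 87.62 = 87.620 g per mole.
87.620/183.676 = 0.4770 → 47.70%.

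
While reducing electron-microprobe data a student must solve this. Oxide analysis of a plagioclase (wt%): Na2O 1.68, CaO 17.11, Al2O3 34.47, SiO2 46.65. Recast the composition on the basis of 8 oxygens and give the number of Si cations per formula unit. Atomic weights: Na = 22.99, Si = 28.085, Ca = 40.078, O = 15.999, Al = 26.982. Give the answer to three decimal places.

Na2O: 1.68/61.979 = 0.02711 mol → 0.05422 mol Na, 0.02711 mol O.
CaO: 17.11/56.077 = 0.30512 mol → 0.30512 mol Ca, 0.30512 mol O.
Al2O3: 34.47/101.961 = 0.33807 mol → 0.67614 mol Al, 1.01421 mol O.
SiO2: 46.65/60.083 = 0.77643 mol → 0.77643 mol Si, 1.55286 mol O.
Total oxygen = 2.89930 mol. Normalization factor = 8/2.89930 = 2.75929.
Si per 8 O = 0.77643 × 2.75929 = 2.142.

2.142 Si apfu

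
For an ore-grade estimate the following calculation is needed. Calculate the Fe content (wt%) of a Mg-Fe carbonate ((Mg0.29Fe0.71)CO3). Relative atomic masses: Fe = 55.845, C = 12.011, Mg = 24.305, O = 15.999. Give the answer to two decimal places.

Molar mass of (Mg0.29Fe0.71)CO3: 0.29*24.305 + 0.71*55.845 + 1*12.011 + 3*15.999 = 106.706 g/mol.
Mass of Fe per formula unit: 0.71 × 55.845 = 39.650 g.
Weight fraction Fe = 39.650 / 106.706 = 0.3716.

37.16 wt%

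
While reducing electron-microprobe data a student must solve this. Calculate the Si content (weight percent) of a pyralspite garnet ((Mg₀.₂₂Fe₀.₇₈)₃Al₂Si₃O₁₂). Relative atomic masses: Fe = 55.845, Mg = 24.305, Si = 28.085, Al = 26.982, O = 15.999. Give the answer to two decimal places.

17.67 weight percent

Formula mass = 0.66×24.305 + 2.34×55.845 + 2×26.982 + 3×28.085 + 12×15.999 = 476.926 g/mol, of which 84.255 g is Si.
So Si makes up 84.255/476.926 = 0.1767 of the mass, i.e. 17.67%.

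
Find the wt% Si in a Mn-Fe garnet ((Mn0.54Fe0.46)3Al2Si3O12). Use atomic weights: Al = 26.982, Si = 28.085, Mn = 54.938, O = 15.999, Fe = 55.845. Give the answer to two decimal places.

M((Mn0.54Fe0.46)3Al2Si3O12) = 496.273 g/mol.
Si contributes 3 × 28.085 = 84.255 g per mole.
84.255/496.273 = 0.1698 → 16.98%.

16.98 weight percent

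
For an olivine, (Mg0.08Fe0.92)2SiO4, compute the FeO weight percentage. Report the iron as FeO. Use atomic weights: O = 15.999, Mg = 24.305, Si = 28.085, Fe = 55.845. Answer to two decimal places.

Formula mass = 198.725 g/mol.
1.84 Fe → 1.8400 mol FeO per formula unit; M(FeO) = 71.844, so FeO mass = 132.193 g.
132.193/198.725 × 100 = 66.52 wt%.

66.52 wt%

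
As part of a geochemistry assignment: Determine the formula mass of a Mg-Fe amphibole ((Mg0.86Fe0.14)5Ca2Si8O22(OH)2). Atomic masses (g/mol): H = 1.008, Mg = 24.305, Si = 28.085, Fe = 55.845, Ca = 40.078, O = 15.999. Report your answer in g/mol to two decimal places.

834.43 g/mol

Mg: 4.30 × 24.305 = 104.5115
Fe: 0.70 × 55.845 = 39.0915
Ca: 2 × 40.078 = 80.1560
Si: 8 × 28.085 = 224.6800
O: 24 × 15.999 = 383.9760
H: 2 × 1.008 = 2.0160
Summing the contributions gives the formula mass.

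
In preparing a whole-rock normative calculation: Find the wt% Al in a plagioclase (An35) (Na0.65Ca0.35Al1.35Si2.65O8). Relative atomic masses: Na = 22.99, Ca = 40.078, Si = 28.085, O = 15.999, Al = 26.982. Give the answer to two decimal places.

13.60 wt%

M(Na0.65Ca0.35Al1.35Si2.65O8) = 267.814 g/mol.
Al contributes 1.35 × 26.982 = 36.426 g per mole.
36.426/267.814 = 0.1360 → 13.60%.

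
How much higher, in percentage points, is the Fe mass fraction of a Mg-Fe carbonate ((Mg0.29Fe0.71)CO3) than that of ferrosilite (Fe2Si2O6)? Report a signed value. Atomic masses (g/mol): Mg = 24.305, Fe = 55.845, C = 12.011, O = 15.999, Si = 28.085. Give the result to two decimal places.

-5.17 percentage points

Fe in (Mg0.29Fe0.71)CO3: molar mass 106.706 g/mol; 0.71×55.845 = 39.650 g → 37.16 wt%.
Fe in Fe2Si2O6: molar mass 263.854 g/mol; 2×55.845 = 111.690 g → 42.33 wt%.
Difference = 37.16 − 42.33 = -5.17 percentage points.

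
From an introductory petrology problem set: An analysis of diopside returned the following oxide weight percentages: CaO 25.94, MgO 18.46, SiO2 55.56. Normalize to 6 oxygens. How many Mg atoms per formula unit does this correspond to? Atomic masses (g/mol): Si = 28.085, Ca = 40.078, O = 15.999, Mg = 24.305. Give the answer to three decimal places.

CaO (M=56.077): mol = 0.46258; Ca = 0.46258, O = 0.46258.
MgO (M=40.304): mol = 0.45802; Mg = 0.45802, O = 0.45802.
SiO2 (M=60.083): mol = 0.92472; Si = 0.92472, O = 1.84944.
ΣO = 2.77004; factor = 6/ΣO = 2.16603.
Mg apfu = 0.45802 × 2.16603 = 0.992.

0.992 Mg apfu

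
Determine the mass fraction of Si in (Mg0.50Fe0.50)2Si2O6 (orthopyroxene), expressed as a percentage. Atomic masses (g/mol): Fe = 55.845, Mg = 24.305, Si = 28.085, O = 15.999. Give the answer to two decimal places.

M((Mg0.50Fe0.50)2Si2O6) = 232.314 g/mol.
Si contributes 2 × 28.085 = 56.170 g per mole.
56.170/232.314 = 0.2418 → 24.18%.

24.18 weight percent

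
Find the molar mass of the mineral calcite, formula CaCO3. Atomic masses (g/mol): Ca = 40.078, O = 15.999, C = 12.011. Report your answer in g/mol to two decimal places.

100.09 g/mol

M = 1×40.078 + 1×12.011 + 3×15.999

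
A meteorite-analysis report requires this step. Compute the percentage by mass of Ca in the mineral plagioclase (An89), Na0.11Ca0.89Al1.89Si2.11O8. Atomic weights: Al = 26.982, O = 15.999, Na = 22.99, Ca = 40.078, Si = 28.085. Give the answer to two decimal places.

12.90 wt%

M(Na0.11Ca0.89Al1.89Si2.11O8) = 276.446 g/mol.
Ca contributes 0.89 × 40.078 = 35.669 g per mole.
35.669/276.446 = 0.1290 → 12.90%.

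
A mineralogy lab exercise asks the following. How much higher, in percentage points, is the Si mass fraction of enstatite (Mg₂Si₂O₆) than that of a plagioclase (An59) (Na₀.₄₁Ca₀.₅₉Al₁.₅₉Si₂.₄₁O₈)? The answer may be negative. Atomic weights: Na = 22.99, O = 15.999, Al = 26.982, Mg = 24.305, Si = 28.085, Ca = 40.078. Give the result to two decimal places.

3.06 percentage points

First mineral: 56.170 g Si in 200.774 g formula = 27.98 wt% Si.
Second mineral: 67.685 g Si in 271.650 g formula = 24.92 wt% Si.
27.98% − 24.92% gives a difference of 3.06 percentage points.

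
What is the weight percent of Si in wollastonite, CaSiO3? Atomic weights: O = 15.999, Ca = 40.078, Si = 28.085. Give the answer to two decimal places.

M(CaSiO3) = 116.160 g/mol.
Si contributes 1 × 28.085 = 28.085 g per mole.
28.085/116.160 = 0.2418 → 24.18%.

24.18 weight percent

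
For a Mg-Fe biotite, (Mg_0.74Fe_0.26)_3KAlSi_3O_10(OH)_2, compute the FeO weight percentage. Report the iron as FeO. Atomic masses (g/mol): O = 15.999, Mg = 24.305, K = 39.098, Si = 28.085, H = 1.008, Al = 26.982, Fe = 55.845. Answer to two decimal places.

M((Mg_0.74Fe_0.26)_3KAlSi_3O_10(OH)_2) = 441.855 g/mol; M(FeO) = 71.844 g/mol.
Moles FeO per formula unit = 0.78 Fe ÷ 1 = 0.7800.
FeO fraction = (0.7800 × 71.844) / 441.855 = 56.038/441.855 = 0.1268.

12.68 wt%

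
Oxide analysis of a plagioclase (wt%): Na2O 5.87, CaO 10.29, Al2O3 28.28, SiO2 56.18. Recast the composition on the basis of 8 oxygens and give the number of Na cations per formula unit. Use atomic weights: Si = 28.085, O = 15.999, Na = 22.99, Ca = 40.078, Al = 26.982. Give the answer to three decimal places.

0.508 Na apfu

Na2O (M=61.979): mol = 0.09471; Na = 0.18942, O = 0.09471.
CaO (M=56.077): mol = 0.18350; Ca = 0.18350, O = 0.18350.
Al2O3 (M=101.961): mol = 0.27736; Al = 0.55472, O = 0.83208.
SiO2 (M=60.083): mol = 0.93504; Si = 0.93504, O = 1.87008.
ΣO = 2.98037; factor = 8/ΣO = 2.68423.
Na apfu = 0.18942 × 2.68423 = 0.508.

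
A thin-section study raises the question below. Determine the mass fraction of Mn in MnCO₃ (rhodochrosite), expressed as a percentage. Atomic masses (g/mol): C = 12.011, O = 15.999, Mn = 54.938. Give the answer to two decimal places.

M(MnCO₃) = 114.946 g/mol.
Mn contributes 1 × 54.938 = 54.938 g per mole.
54.938/114.946 = 0.4779 → 47.79%.

47.79 wt%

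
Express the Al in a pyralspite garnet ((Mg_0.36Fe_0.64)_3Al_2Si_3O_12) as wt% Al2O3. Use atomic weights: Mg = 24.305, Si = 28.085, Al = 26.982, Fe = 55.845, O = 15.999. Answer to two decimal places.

21.99 wt%

Molar mass of (Mg_0.36Fe_0.64)_3Al_2Si_3O_12 = 1.08·24.305 + 1.92·55.845 + 2·26.982 + 3·28.085 + 12·15.999 = 463.679 g/mol.
Each formula unit contains 2 Al, equivalent to 2/2 = 1.0000 mol Al2O3.
M(Al2O3) = 2×26.982 + 3×15.999 = 101.961 g/mol.
Mass of Al2O3 per formula unit = 1.0000 × 101.961 = 101.961 g.
Al2O3 wt% = 101.961 / 463.679 × 100 = 21.99%.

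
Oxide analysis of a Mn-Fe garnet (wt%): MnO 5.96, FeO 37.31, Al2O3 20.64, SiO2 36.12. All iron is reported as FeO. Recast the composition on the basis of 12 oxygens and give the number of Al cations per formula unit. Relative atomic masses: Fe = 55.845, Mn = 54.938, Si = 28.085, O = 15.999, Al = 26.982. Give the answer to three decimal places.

2.013 Al apfu

MnO (M=70.937): mol = 0.08402; Mn = 0.08402, O = 0.08402.
FeO (M=71.844): mol = 0.51932; Fe = 0.51932, O = 0.51932.
Al2O3 (M=101.961): mol = 0.20243; Al = 0.40486, O = 0.60729.
SiO2 (M=60.083): mol = 0.60117; Si = 0.60117, O = 1.20234.
ΣO = 2.41297; factor = 12/ΣO = 4.97312.
Al apfu = 0.40486 × 4.97312 = 2.013.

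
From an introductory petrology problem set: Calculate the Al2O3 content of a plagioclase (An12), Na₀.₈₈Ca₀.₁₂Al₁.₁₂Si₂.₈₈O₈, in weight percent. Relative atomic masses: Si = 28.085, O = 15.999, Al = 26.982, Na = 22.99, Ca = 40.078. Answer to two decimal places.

21.62 wt%

Molar mass of Na₀.₈₈Ca₀.₁₂Al₁.₁₂Si₂.₈₈O₈ = 0.88*22.99 + 0.12*40.078 + 1.12*26.982 + 2.88*28.085 + 8*15.999 = 264.137 g/mol.
Each formula unit contains 1.12 Al, equivalent to 1.12/2 = 0.5600 mol Al2O3.
M(Al2O3) = 2×26.982 + 3×15.999 = 101.961 g/mol.
Mass of Al2O3 per formula unit = 0.5600 × 101.961 = 57.098 g.
Al2O3 wt% = 57.098 / 264.137 × 100 = 21.62%.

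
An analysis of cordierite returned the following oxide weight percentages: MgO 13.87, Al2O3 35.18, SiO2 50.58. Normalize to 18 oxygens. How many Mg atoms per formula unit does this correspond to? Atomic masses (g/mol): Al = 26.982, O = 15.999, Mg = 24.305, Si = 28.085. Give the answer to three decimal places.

13.87 wt% MgO ÷ 40.304 g/mol = 0.34413 mol, giving 0.34413 Mg and 0.34413 O.
35.18 wt% Al2O3 ÷ 101.961 g/mol = 0.34503 mol, giving 0.69006 Al and 1.03509 O.
50.58 wt% SiO2 ÷ 60.083 g/mol = 0.84184 mol, giving 0.84184 Si and 1.68368 O.
Oxygen sums to 3.06290; scaling by 18/3.06290 = 5.87678 puts the formula on 18 O.
Mg: 0.34413 × 5.87678 = 2.022 atoms per formula unit.

2.022 Mg apfu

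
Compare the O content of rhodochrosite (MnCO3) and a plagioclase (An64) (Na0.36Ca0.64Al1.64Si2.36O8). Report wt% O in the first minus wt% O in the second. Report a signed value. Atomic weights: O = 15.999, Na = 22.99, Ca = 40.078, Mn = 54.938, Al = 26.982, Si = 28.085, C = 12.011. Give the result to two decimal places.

-5.22 percentage points

M(MnCO3) = 114.946 g/mol, so wt% O = 47.997/114.946 × 100 = 41.76%.
M(Na0.36Ca0.64Al1.64Si2.36O8) = 272.449 g/mol, so wt% O = 127.992/272.449 × 100 = 46.98%.
41.76 − 46.98 = -5.22 pp.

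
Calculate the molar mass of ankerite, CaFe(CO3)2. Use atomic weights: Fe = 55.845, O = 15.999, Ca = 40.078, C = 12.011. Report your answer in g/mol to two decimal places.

Ca: 1 × 40.078 = 40.0780
Fe: 1 × 55.845 = 55.8450
C: 2 × 12.011 = 24.0220
O: 6 × 15.999 = 95.9940
Summing the contributions gives the formula mass.

215.94 g/mol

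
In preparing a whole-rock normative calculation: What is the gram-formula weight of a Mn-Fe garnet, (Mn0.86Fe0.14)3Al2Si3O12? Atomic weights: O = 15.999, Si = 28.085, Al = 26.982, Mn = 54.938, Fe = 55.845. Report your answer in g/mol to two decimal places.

495.40 g/mol

Mn: 2.58 × 54.938 = 141.7400
Fe: 0.42 × 55.845 = 23.4549
Al: 2 × 26.982 = 53.9640
Si: 3 × 28.085 = 84.2550
O: 12 × 15.999 = 191.9880
Summing the contributions gives the formula mass.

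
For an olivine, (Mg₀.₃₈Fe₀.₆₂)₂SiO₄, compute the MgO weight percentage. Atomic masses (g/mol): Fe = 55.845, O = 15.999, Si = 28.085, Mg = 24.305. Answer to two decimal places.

17.04 wt%

M((Mg₀.₃₈Fe₀.₆₂)₂SiO₄) = 179.801 g/mol; M(MgO) = 40.304 g/mol.
Moles MgO per formula unit = 0.76 Mg ÷ 1 = 0.7600.
MgO fraction = (0.7600 × 40.304) / 179.801 = 30.631/179.801 = 0.1704.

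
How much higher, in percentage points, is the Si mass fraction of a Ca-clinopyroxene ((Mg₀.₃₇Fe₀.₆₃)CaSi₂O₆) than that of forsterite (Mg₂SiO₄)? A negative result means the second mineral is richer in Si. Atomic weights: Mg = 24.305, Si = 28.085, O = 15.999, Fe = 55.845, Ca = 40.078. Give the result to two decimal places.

3.80 percentage points

First mineral: 56.170 g Si in 236.417 g formula = 23.76 wt% Si.
Second mineral: 28.085 g Si in 140.691 g formula = 19.96 wt% Si.
23.76% − 19.96% gives a difference of 3.80 percentage points.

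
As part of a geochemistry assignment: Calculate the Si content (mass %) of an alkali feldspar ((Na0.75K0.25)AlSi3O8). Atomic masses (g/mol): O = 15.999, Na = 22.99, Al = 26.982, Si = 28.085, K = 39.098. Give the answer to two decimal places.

M((Na0.75K0.25)AlSi3O8) = 266.246 g/mol.
Si contributes 3 × 28.085 = 84.255 g per mole.
84.255/266.246 = 0.3165 → 31.65%.

31.65 mass %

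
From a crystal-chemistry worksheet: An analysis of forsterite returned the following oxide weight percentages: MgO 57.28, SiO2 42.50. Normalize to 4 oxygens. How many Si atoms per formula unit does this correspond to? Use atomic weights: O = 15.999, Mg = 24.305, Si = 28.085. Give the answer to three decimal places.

0.998 Si apfu

MgO (M=40.304): mol = 1.42120; Mg = 1.42120, O = 1.42120.
SiO2 (M=60.083): mol = 0.70735; Si = 0.70735, O = 1.41470.
ΣO = 2.83590; factor = 4/ΣO = 1.41049.
Si apfu = 0.70735 × 1.41049 = 0.998.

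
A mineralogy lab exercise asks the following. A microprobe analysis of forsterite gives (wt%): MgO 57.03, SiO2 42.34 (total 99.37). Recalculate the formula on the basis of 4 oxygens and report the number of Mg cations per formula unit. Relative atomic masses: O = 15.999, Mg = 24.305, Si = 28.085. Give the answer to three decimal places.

57.03 wt% MgO ÷ 40.304 g/mol = 1.41500 mol, giving 1.41500 Mg and 1.41500 O.
42.34 wt% SiO2 ÷ 60.083 g/mol = 0.70469 mol, giving 0.70469 Si and 1.40938 O.
Oxygen sums to 2.82438; scaling by 4/2.82438 = 1.41624 puts the formula on 4 O.
Mg: 1.41500 × 1.41624 = 2.004 atoms per formula unit.

2.004 Mg apfu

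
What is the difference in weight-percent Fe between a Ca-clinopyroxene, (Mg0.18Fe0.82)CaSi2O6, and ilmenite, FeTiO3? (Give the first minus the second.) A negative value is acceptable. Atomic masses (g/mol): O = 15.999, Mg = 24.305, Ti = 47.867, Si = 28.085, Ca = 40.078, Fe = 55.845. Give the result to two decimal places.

-17.92 percentage points

Fe in (Mg0.18Fe0.82)CaSi2O6: molar mass 242.410 g/mol; 0.82×55.845 = 45.793 g → 18.89 wt%.
Fe in FeTiO3: molar mass 151.709 g/mol; 1×55.845 = 55.845 g → 36.81 wt%.
Difference = 18.89 − 36.81 = -17.92 percentage points.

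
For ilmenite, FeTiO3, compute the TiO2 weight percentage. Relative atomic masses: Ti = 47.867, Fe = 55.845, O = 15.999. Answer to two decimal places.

52.64 wt%

M(FeTiO3) = 151.709 g/mol; M(TiO2) = 79.865 g/mol.
Moles TiO2 per formula unit = 1 Ti ÷ 1 = 1.0000.
TiO2 fraction = (1.0000 × 79.865) / 151.709 = 79.865/151.709 = 0.5264.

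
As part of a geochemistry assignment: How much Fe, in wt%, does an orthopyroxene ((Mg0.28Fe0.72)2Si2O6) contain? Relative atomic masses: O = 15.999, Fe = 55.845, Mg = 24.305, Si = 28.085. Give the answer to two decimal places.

M((Mg0.28Fe0.72)2Si2O6) = 246.192 g/mol.
Fe contributes 1.44 × 55.845 = 80.417 g per mole.
80.417/246.192 = 0.3266 → 32.66%.

32.66 wt%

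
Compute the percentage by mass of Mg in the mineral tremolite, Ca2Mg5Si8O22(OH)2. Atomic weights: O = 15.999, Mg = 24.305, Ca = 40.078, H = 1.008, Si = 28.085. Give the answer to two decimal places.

14.96 weight percent

Molar mass of Ca2Mg5Si8O22(OH)2: 2×40.078 + 5×24.305 + 8×28.085 + 24×15.999 + 2×1.008 = 812.353 g/mol.
Mass of Mg per formula unit: 5 × 24.305 = 121.525 g.
Weight fraction Mg = 121.525 / 812.353 = 0.1496.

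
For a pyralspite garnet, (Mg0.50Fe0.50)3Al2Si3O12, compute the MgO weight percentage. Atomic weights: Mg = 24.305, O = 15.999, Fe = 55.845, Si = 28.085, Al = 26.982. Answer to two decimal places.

13.42 wt%

Formula mass = 450.432 g/mol.
1.50 Mg → 1.5000 mol MgO per formula unit; M(MgO) = 40.304, so MgO mass = 60.456 g.
60.456/450.432 × 100 = 13.42 wt%.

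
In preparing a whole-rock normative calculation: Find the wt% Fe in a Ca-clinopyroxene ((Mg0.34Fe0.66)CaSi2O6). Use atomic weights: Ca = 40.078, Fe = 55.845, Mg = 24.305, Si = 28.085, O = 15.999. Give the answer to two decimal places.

M((Mg0.34Fe0.66)CaSi2O6) = 237.363 g/mol.
Fe contributes 0.66 × 55.845 = 36.858 g per mole.
36.858/237.363 = 0.1553 → 15.53%.

15.53 mass %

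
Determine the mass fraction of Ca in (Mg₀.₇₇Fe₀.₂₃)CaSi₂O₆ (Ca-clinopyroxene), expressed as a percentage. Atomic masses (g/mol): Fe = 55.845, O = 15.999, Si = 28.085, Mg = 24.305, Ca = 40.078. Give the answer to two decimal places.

M((Mg₀.₇₇Fe₀.₂₃)CaSi₂O₆) = 223.801 g/mol.
Ca contributes 1 × 40.078 = 40.078 g per mole.
40.078/223.801 = 0.1791 → 17.91%.

17.91 mass %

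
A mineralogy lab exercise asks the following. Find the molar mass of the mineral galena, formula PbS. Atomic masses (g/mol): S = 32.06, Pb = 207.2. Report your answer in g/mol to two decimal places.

239.26 g/mol

M = 1*207.2 + 1*32.06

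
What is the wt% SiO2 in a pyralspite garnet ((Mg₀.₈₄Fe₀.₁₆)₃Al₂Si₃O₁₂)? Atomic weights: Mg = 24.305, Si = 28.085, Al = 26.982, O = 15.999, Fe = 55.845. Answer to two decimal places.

Formula mass = 418.261 g/mol.
3 Si → 3.0000 mol SiO2 per formula unit; M(SiO2) = 60.083, so SiO2 mass = 180.249 g.
180.249/418.261 × 100 = 43.09 wt%.

43.09 wt%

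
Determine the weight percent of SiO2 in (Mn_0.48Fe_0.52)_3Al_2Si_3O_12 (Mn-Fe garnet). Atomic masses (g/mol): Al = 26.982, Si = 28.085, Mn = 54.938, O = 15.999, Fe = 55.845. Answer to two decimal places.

M((Mn_0.48Fe_0.52)_3Al_2Si_3O_12) = 496.436 g/mol; M(SiO2) = 60.083 g/mol.
Moles SiO2 per formula unit = 3 Si ÷ 1 = 3.0000.
SiO2 fraction = (3.0000 × 60.083) / 496.436 = 180.249/496.436 = 0.3631.

36.31 wt%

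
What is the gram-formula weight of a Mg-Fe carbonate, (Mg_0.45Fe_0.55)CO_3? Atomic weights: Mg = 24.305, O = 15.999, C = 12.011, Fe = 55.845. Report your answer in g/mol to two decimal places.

101.66 g/mol

M = 0.45*24.305 + 0.55*55.845 + 1*12.011 + 3*15.999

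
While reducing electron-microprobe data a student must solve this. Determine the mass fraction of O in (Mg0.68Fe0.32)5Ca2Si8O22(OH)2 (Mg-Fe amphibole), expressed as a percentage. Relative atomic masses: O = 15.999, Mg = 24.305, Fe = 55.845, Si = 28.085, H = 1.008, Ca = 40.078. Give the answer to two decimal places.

44.50 weight percent

Formula mass = 3.40·24.305 + 1.60·55.845 + 2·40.078 + 8·28.085 + 24·15.999 + 2·1.008 = 862.817 g/mol, of which 383.976 g is O.
So O makes up 383.976/862.817 = 0.4450 of the mass, i.e. 44.50%.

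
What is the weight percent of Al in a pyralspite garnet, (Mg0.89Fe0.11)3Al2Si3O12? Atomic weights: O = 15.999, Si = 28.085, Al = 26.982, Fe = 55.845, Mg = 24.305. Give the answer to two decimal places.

13.05 mass %

M((Mg0.89Fe0.11)3Al2Si3O12) = 413.530 g/mol.
Al contributes 2 × 26.982 = 53.964 g per mole.
53.964/413.530 = 0.1305 → 13.05%.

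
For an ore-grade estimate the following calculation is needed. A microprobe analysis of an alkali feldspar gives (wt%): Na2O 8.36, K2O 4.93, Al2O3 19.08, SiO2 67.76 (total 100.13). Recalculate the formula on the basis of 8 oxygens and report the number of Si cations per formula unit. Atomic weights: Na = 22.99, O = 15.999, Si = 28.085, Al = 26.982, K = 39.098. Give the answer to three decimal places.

Na2O (M=61.979): mol = 0.13488; Na = 0.26976, O = 0.13488.
K2O (M=94.195): mol = 0.05234; K = 0.10468, O = 0.05234.
Al2O3 (M=101.961): mol = 0.18713; Al = 0.37426, O = 0.56139.
SiO2 (M=60.083): mol = 1.12777; Si = 1.12777, O = 2.25554.
ΣO = 3.00415; factor = 8/ΣO = 2.66298.
Si apfu = 1.12777 × 2.66298 = 3.003.

3.003 Si apfu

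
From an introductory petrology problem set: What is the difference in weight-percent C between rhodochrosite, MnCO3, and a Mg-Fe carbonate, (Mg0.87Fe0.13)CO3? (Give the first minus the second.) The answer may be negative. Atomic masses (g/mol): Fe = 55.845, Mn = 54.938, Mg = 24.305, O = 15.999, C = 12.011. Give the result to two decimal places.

-3.14 percentage points

M(MnCO3) = 114.946 g/mol, so wt% C = 12.011/114.946 × 100 = 10.45%.
M((Mg0.87Fe0.13)CO3) = 88.413 g/mol, so wt% C = 12.011/88.413 × 100 = 13.59%.
10.45 − 13.59 = -3.14 pp.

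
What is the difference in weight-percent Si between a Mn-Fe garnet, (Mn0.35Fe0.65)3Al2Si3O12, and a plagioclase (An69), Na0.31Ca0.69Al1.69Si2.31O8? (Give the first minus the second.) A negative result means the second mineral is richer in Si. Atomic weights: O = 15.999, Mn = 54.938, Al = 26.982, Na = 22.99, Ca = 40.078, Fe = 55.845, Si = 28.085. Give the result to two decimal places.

-6.78 percentage points

M((Mn0.35Fe0.65)3Al2Si3O12) = 496.790 g/mol, so wt% Si = 84.255/496.790 × 100 = 16.96%.
M(Na0.31Ca0.69Al1.69Si2.31O8) = 273.249 g/mol, so wt% Si = 64.876/273.249 × 100 = 23.74%.
16.96 − 23.74 = -6.78 pp.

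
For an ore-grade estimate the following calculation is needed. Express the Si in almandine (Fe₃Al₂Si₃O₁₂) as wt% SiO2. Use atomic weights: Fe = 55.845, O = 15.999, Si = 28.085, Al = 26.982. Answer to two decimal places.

M(Fe₃Al₂Si₃O₁₂) = 497.742 g/mol; M(SiO2) = 60.083 g/mol.
Moles SiO2 per formula unit = 3 Si ÷ 1 = 3.0000.
SiO2 fraction = (3.0000 × 60.083) / 497.742 = 180.249/497.742 = 0.3621.

36.21 wt%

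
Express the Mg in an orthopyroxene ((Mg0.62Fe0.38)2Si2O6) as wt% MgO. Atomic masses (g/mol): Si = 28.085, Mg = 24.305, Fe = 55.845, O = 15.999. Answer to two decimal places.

22.24 wt%

M((Mg0.62Fe0.38)2Si2O6) = 224.744 g/mol; M(MgO) = 40.304 g/mol.
Moles MgO per formula unit = 1.24 Mg ÷ 1 = 1.2400.
MgO fraction = (1.2400 × 40.304) / 224.744 = 49.977/224.744 = 0.2224.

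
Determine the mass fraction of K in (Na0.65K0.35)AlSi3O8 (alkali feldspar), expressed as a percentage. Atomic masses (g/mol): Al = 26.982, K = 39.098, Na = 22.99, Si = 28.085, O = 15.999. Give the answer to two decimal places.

Formula mass = 0.65·22.99 + 0.35·39.098 + 1·26.982 + 3·28.085 + 8·15.999 = 267.857 g/mol, of which 13.684 g is K.
So K makes up 13.684/267.857 = 0.0511 of the mass, i.e. 5.11%.

5.11 mass %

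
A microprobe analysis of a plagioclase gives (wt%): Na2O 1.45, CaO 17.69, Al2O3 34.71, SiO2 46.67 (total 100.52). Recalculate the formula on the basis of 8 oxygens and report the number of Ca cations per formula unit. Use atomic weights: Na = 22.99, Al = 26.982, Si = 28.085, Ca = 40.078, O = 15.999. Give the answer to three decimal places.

1.45 wt% Na2O ÷ 61.979 g/mol = 0.02340 mol, giving 0.04680 Na and 0.02340 O.
17.69 wt% CaO ÷ 56.077 g/mol = 0.31546 mol, giving 0.31546 Ca and 0.31546 O.
34.71 wt% Al2O3 ÷ 101.961 g/mol = 0.34042 mol, giving 0.68084 Al and 1.02126 O.
46.67 wt% SiO2 ÷ 60.083 g/mol = 0.77676 mol, giving 0.77676 Si and 1.55352 O.
Oxygen sums to 2.91364; scaling by 8/2.91364 = 2.74571 puts the formula on 8 O.
Ca: 0.31546 × 2.74571 = 0.866 atoms per formula unit.

0.866 Ca apfu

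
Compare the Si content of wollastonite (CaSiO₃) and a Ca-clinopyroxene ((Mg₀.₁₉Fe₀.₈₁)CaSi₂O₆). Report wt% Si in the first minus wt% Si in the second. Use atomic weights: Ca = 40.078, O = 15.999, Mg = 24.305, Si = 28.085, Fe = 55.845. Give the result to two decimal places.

0.98 percentage points

M(CaSiO₃) = 116.160 g/mol, so wt% Si = 28.085/116.160 × 100 = 24.18%.
M((Mg₀.₁₉Fe₀.₈₁)CaSi₂O₆) = 242.094 g/mol, so wt% Si = 56.170/242.094 × 100 = 23.20%.
24.18 − 23.20 = 0.98 pp.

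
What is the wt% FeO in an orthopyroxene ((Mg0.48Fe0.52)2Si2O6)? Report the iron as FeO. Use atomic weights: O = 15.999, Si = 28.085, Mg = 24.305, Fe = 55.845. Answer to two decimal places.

M((Mg0.48Fe0.52)2Si2O6) = 233.576 g/mol; M(FeO) = 71.844 g/mol.
Moles FeO per formula unit = 1.04 Fe ÷ 1 = 1.0400.
FeO fraction = (1.0400 × 71.844) / 233.576 = 74.718/233.576 = 0.3199.

31.99 wt%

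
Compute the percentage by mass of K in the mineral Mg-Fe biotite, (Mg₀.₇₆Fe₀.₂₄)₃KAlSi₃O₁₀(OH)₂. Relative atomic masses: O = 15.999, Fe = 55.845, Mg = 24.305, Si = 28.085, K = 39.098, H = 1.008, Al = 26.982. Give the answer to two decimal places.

8.89 wt%

M((Mg₀.₇₆Fe₀.₂₄)₃KAlSi₃O₁₀(OH)₂) = 439.963 g/mol.
K contributes 1 × 39.098 = 39.098 g per mole.
39.098/439.963 = 0.0889 → 8.89%.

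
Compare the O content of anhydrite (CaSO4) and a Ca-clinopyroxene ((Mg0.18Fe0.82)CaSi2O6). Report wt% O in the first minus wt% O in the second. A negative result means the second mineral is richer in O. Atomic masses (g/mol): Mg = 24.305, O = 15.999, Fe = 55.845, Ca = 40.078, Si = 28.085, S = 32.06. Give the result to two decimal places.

7.41 percentage points

First mineral: 63.996 g O in 136.134 g formula = 47.01 wt% O.
Second mineral: 95.994 g O in 242.410 g formula = 39.60 wt% O.
47.01% − 39.60% gives a difference of 7.41 percentage points.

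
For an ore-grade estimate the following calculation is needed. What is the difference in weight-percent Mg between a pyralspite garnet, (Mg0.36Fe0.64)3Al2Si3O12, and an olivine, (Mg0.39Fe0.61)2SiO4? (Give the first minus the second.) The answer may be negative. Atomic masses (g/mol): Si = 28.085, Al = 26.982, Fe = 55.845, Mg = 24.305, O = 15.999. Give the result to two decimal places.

Mg in (Mg0.36Fe0.64)3Al2Si3O12: molar mass 463.679 g/mol; 1.08×24.305 = 26.249 g → 5.66 wt%.
Mg in (Mg0.39Fe0.61)2SiO4: molar mass 179.170 g/mol; 0.78×24.305 = 18.958 g → 10.58 wt%.
Difference = 5.66 − 10.58 = -4.92 percentage points.

-4.92 percentage points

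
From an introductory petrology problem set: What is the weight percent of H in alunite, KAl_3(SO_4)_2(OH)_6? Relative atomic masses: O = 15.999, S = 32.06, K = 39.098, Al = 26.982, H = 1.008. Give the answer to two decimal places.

1.46 wt%

Molar mass of KAl_3(SO_4)_2(OH)_6: 1*39.098 + 3*26.982 + 2*32.06 + 14*15.999 + 6*1.008 = 414.198 g/mol.
Mass of H per formula unit: 6 × 1.008 = 6.048 g.
Weight fraction H = 6.048 / 414.198 = 0.0146.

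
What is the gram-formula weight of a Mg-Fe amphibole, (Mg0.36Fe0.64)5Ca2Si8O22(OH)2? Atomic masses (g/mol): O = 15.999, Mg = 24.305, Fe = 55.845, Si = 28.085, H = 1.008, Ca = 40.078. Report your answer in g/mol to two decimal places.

The formula mass is the sum 1.80·24.305 + 3.20·55.845 + 2·40.078 + 8·28.085 + 24·15.999 + 2·1.008.

913.28 g/mol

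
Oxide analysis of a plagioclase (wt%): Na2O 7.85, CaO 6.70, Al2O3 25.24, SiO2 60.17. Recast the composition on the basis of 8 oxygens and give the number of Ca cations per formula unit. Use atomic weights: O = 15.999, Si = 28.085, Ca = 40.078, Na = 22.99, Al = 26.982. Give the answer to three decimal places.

Na2O: 7.85/61.979 = 0.12666 mol → 0.25332 mol Na, 0.12666 mol O.
CaO: 6.70/56.077 = 0.11948 mol → 0.11948 mol Ca, 0.11948 mol O.
Al2O3: 25.24/101.961 = 0.24755 mol → 0.49510 mol Al, 0.74265 mol O.
SiO2: 60.17/60.083 = 1.00145 mol → 1.00145 mol Si, 2.00290 mol O.
Total oxygen = 2.99169 mol. Normalization factor = 8/2.99169 = 2.67407.
Ca per 8 O = 0.11948 × 2.67407 = 0.319.

0.319 Ca apfu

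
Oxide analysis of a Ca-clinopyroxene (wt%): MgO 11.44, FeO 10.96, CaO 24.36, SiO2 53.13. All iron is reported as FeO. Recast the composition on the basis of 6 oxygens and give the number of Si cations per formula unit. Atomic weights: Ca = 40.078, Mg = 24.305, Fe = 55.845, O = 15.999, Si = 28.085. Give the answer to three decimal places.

2.010 Si apfu

11.44 wt% MgO ÷ 40.304 g/mol = 0.28384 mol, giving 0.28384 Mg and 0.28384 O.
10.96 wt% FeO ÷ 71.844 g/mol = 0.15255 mol, giving 0.15255 Fe and 0.15255 O.
24.36 wt% CaO ÷ 56.077 g/mol = 0.43440 mol, giving 0.43440 Ca and 0.43440 O.
53.13 wt% SiO2 ÷ 60.083 g/mol = 0.88428 mol, giving 0.88428 Si and 1.76856 O.
Oxygen sums to 2.63935; scaling by 6/2.63935 = 2.27329 puts the formula on 6 O.
Si: 0.88428 × 2.27329 = 2.010 atoms per formula unit.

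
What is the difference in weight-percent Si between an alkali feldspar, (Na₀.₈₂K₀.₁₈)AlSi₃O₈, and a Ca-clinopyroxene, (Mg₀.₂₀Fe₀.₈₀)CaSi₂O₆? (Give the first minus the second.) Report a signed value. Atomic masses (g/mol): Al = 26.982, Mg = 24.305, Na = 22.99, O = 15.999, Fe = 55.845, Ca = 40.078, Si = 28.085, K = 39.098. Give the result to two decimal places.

First mineral: 84.255 g Si in 265.118 g formula = 31.78 wt% Si.
Second mineral: 56.170 g Si in 241.779 g formula = 23.23 wt% Si.
31.78% − 23.23% gives a difference of 8.55 percentage points.

8.55 percentage points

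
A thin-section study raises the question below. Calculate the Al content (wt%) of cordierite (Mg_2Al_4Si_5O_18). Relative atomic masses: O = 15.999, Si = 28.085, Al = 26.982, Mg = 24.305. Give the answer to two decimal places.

18.45 wt%

Molar mass of Mg_2Al_4Si_5O_18: 2*24.305 + 4*26.982 + 5*28.085 + 18*15.999 = 584.945 g/mol.
Mass of Al per formula unit: 4 × 26.982 = 107.928 g.
Weight fraction Al = 107.928 / 584.945 = 0.1845.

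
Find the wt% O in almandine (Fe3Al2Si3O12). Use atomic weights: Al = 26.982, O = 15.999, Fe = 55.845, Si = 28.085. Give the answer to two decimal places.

M(Fe3Al2Si3O12) = 497.742 g/mol.
O contributes 12 × 15.999 = 191.988 g per mole.
191.988/497.742 = 0.3857 → 38.57%.

38.57 wt%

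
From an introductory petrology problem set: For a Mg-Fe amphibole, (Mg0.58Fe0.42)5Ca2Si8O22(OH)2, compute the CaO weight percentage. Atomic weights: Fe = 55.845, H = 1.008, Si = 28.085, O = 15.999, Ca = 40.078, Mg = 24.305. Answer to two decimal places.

M((Mg0.58Fe0.42)5Ca2Si8O22(OH)2) = 878.587 g/mol; M(CaO) = 56.077 g/mol.
Moles CaO per formula unit = 2 Ca ÷ 1 = 2.0000.
CaO fraction = (2.0000 × 56.077) / 878.587 = 112.154/878.587 = 0.1277.

12.77 wt%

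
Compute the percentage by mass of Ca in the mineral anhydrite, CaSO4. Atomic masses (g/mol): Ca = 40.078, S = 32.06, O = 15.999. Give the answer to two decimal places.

Formula mass = 1*40.078 + 1*32.06 + 4*15.999 = 136.134 g/mol, of which 40.078 g is Ca.
So Ca makes up 40.078/136.134 = 0.2944 of the mass, i.e. 29.44%.

29.44 wt%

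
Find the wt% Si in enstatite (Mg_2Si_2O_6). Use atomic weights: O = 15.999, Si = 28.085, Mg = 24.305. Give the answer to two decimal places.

27.98 weight percent

Molar mass of Mg_2Si_2O_6: 2·24.305 + 2·28.085 + 6·15.999 = 200.774 g/mol.
Mass of Si per formula unit: 2 × 28.085 = 56.170 g.
Weight fraction Si = 56.170 / 200.774 = 0.2798.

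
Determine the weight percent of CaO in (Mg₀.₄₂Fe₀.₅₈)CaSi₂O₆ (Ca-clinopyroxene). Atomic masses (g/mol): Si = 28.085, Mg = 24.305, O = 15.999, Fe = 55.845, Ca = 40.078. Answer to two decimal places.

23.88 wt%

M((Mg₀.₄₂Fe₀.₅₈)CaSi₂O₆) = 234.840 g/mol; M(CaO) = 56.077 g/mol.
Moles CaO per formula unit = 1 Ca ÷ 1 = 1.0000.
CaO fraction = (1.0000 × 56.077) / 234.840 = 56.077/234.840 = 0.2388.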